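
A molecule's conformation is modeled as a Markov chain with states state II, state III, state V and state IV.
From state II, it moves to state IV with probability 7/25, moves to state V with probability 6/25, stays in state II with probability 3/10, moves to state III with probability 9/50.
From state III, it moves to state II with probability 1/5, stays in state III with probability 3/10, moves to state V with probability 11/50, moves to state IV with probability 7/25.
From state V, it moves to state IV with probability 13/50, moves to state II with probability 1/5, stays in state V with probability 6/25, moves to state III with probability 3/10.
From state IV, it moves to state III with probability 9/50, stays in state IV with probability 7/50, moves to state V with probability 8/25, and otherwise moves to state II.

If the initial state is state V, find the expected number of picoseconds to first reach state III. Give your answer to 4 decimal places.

Let t(s) be the expected number of picoseconds to first reach state III from state s, with t(state III) = 0. Conditioning on the first picosecond:
t(state II) = 1 + 0.3·t(state II) + 0.24·t(state V) + 0.28·t(state IV)
t(state V) = 1 + 0.2·t(state II) + 0.24·t(state V) + 0.26·t(state IV)
t(state IV) = 1 + 0.36·t(state II) + 0.32·t(state V) + 0.14·t(state IV)
Solving: t(state II) = 4.7368, t(state V) = 4.1692, t(state IV) = 4.6969.
Expected picoseconds from state V to state III: 4.1692.

4.1692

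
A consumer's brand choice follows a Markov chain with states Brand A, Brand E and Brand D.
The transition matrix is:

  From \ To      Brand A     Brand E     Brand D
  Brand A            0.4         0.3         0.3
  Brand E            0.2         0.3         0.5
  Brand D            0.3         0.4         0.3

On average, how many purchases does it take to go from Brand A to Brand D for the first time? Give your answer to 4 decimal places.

2.7778

Let t(s) be the expected number of purchases to first reach Brand D from state s, with t(Brand D) = 0. Conditioning on the first purchase:
t(Brand A) = 1 + 0.4·t(Brand A) + 0.3·t(Brand E)
t(Brand E) = 1 + 0.2·t(Brand A) + 0.3·t(Brand E)
Solving: t(Brand A) = 2.7778, t(Brand E) = 2.2222.
Expected purchases from Brand A to Brand D: 2.7778.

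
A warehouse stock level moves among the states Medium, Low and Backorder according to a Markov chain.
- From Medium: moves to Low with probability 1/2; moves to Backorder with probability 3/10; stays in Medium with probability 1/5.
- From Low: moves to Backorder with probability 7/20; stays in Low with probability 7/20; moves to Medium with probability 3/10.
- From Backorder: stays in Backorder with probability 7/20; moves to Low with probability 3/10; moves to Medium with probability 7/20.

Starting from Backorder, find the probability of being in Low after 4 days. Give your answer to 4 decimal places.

0.3765

Propagate the distribution vector 4 days from Backorder.
After 0 days: (0.0000, 0.0000, 1.0000)
After 1 day: (0.3500, 0.3000, 0.3500)
After 2 days: (0.2825, 0.3850, 0.3325)
After 3 days: (0.2884, 0.3758, 0.3359)
After 4 days: (0.2880, 0.3765, 0.3356)
P(in Low after 4 days) = 0.3765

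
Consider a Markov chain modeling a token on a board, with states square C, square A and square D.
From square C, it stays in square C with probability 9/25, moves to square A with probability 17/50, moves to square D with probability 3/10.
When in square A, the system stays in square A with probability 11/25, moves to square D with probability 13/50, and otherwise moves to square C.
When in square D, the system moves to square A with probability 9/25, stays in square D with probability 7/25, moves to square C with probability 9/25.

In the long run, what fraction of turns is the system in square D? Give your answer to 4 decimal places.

0.2791

Let the stationary distribution be π with π = πP and π_1 + π_2 + π_3 = 1.
π_1 = 0.36·π_1 + 0.3·π_2 + 0.36·π_3
π_2 = 0.34·π_1 + 0.44·π_2 + 0.36·π_3
Solving with the normalization constraint gives π = (0.3370, 0.3840, 0.2791).
So the stationary probability of square D is 0.2791.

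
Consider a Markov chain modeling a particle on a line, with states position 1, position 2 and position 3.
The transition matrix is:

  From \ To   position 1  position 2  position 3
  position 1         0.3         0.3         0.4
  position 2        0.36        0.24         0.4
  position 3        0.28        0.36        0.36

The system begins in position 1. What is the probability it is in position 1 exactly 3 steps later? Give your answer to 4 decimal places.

Propagate the distribution vector 3 steps from position 1.
After 0 steps: (1.0000, 0.0000, 0.0000)
After 1 step: (0.3000, 0.3000, 0.4000)
After 2 steps: (0.3100, 0.3060, 0.3840)
After 3 steps: (0.3107, 0.3047, 0.3846)
P(in position 1 after 3 steps) = 0.3107

0.3107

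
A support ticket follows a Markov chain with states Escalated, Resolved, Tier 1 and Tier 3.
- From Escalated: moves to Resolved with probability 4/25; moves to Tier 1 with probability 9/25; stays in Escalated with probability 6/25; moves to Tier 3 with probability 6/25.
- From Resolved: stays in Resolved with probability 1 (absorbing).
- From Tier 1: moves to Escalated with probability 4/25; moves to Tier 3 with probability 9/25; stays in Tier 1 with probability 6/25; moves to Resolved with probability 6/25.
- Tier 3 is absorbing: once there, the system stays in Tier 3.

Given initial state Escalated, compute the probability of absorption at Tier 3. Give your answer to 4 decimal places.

Let h(s) be the probability of absorption at Tier 3 starting from transient state s. Then h(Tier 3) = 1 and h(Resolved) = 0. By first-step analysis:
h(Escalated) = 0.24·h(Escalated) + 0.16·0 + 0.36·h(Tier 1) + 0.24·1
h(Tier 1) = 0.16·h(Escalated) + 0.24·0 + 0.24·h(Tier 1) + 0.36·1
Solving: h(Escalated) = 0.6000, h(Tier 1) = 0.6000.
Starting from Escalated, the probability is 0.6000.

0.6000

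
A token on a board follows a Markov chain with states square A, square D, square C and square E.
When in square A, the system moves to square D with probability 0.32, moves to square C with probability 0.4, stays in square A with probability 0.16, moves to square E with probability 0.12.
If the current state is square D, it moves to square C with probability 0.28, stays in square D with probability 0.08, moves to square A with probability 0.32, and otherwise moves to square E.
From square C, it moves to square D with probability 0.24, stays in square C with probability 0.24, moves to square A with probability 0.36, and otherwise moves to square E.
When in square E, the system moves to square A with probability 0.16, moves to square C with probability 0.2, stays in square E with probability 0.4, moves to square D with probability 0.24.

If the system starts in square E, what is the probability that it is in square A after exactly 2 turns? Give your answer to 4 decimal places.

Propagate the distribution vector 2 turns from square E.
After 0 turns: (0.0000, 0.0000, 0.0000, 1.0000)
After 1 turn: (0.1600, 0.2400, 0.2000, 0.4000)
After 2 turns: (0.2384, 0.2144, 0.2592, 0.2880)
P(in square A after 2 turns) = 0.2384

0.2384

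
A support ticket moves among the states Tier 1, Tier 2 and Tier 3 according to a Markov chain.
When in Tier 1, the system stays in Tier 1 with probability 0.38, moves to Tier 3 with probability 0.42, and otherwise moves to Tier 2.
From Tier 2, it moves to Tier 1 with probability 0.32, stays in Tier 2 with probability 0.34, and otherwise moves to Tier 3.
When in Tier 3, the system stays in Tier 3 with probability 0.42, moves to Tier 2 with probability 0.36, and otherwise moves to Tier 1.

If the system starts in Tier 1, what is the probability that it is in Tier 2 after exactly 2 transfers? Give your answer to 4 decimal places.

Sum over the intermediate state after 1 transfer:
P = P(Tier 1→Tier 1)·P(Tier 1→Tier 2) + P(Tier 1→Tier 2)·P(Tier 2→Tier 2) + P(Tier 1→Tier 3)·P(Tier 3→Tier 2)
  = 0.38×0.2 + 0.2×0.34 + 0.42×0.36
  = 0.0760 + 0.0680 + 0.1512 = 0.2952

0.2952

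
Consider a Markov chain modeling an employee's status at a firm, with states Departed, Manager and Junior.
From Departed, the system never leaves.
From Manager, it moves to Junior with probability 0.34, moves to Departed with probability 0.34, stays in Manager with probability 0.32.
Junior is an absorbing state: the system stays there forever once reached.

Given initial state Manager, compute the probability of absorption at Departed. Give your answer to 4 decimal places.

Let h(s) be the probability of absorption at Departed starting from transient state s. Then h(Departed) = 1 and h(Junior) = 0. By first-step analysis:
h(Manager) = 0.34·1 + 0.32·h(Manager) + 0.34·0
Solving: h(Manager) = 0.5000.
Starting from Manager, the probability is 0.5000.

0.5000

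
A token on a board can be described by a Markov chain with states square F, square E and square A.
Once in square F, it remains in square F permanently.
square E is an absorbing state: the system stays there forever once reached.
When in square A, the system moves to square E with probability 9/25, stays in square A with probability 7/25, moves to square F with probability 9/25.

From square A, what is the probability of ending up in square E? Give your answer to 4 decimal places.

Let h(s) be the probability of absorption at square E starting from transient state s. Then h(square E) = 1 and h(square F) = 0. By first-step analysis:
h(square A) = 0.36·0 + 0.36·1 + 0.28·h(square A)
Solving: h(square A) = 0.5000.
Starting from square A, the probability is 0.5000.

0.5000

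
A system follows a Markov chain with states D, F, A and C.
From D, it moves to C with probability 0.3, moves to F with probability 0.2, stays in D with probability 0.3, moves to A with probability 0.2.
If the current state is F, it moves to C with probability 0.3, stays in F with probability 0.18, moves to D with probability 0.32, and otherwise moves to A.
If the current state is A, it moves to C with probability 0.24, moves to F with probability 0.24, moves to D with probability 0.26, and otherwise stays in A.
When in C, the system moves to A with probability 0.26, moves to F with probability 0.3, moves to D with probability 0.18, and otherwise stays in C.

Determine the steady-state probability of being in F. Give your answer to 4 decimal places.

Let the stationary distribution be π with π = πP and π_1 + π_2 + π_3 + π_4 = 1.
π_1 = 0.3·π_1 + 0.32·π_2 + 0.26·π_3 + 0.18·π_4
π_2 = 0.2·π_1 + 0.18·π_2 + 0.24·π_3 + 0.3·π_4
π_3 = 0.2·π_1 + 0.2·π_2 + 0.26·π_3 + 0.26·π_4
Solving with the normalization constraint gives π = (0.2624, 0.2321, 0.2303, 0.2752).
So the stationary probability of F is 0.2321.

0.2321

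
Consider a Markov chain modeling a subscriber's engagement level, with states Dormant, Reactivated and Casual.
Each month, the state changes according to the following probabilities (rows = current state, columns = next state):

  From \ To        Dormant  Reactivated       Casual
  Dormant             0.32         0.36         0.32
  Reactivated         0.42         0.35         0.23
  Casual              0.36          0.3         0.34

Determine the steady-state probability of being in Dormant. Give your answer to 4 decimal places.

0.3657

Let the stationary distribution be π with π = πP and π_1 + π_2 + π_3 = 1.
π_1 = 0.32·π_1 + 0.42·π_2 + 0.36·π_3
π_2 = 0.36·π_1 + 0.35·π_2 + 0.3·π_3
Solving with the normalization constraint gives π = (0.3657, 0.3389, 0.2954).
So the stationary probability of Dormant is 0.3657.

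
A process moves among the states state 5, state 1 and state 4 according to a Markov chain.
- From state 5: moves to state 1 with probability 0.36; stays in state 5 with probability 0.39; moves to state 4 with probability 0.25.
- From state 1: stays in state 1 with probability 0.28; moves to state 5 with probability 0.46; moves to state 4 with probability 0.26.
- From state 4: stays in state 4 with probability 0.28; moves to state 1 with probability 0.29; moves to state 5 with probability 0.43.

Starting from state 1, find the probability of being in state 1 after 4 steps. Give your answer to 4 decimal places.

0.3164

Propagate the distribution vector 4 steps from state 1.
After 0 steps: (0.0000, 1.0000, 0.0000)
After 1 step: (0.4600, 0.2800, 0.2600)
After 2 steps: (0.4200, 0.3194, 0.2606)
After 3 steps: (0.4228, 0.3162, 0.2610)
After 4 steps: (0.4226, 0.3164, 0.2610)
P(in state 1 after 4 steps) = 0.3164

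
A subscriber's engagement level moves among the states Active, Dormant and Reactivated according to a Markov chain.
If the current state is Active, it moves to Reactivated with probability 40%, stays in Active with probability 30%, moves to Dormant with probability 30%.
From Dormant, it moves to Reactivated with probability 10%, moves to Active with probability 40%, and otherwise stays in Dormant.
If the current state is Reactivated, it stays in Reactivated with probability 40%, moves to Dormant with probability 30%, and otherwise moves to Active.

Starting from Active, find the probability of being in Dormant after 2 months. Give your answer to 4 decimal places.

Sum over the intermediate state after 1 month:
P = P(Active→Active)·P(Active→Dormant) + P(Active→Dormant)·P(Dormant→Dormant) + P(Active→Reactivated)·P(Reactivated→Dormant)
  = 0.3×0.3 + 0.3×0.5 + 0.4×0.3
  = 0.0900 + 0.1500 + 0.1200 = 0.3600

0.3600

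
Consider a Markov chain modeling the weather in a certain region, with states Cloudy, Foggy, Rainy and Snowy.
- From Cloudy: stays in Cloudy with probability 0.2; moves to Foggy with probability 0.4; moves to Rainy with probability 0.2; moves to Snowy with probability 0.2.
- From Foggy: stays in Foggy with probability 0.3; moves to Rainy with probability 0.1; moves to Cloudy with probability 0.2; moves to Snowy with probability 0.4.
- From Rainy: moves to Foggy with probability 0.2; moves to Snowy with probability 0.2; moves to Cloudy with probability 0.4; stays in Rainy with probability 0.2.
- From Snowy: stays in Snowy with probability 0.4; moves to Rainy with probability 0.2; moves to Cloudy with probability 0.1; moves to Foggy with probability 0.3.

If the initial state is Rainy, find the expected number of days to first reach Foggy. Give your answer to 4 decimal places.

3.5821

Let t(s) be the expected number of days to first reach Foggy from state s, with t(Foggy) = 0. Conditioning on the first day:
t(Cloudy) = 1 + 0.2·t(Cloudy) + 0.2·t(Rainy) + 0.2·t(Snowy)
t(Rainy) = 1 + 0.4·t(Cloudy) + 0.2·t(Rainy) + 0.2·t(Snowy)
t(Snowy) = 1 + 0.1·t(Cloudy) + 0.2·t(Rainy) + 0.4·t(Snowy)
Solving: t(Cloudy) = 2.9851, t(Rainy) = 3.5821, t(Snowy) = 3.3582.
Expected days from Rainy to Foggy: 3.5821.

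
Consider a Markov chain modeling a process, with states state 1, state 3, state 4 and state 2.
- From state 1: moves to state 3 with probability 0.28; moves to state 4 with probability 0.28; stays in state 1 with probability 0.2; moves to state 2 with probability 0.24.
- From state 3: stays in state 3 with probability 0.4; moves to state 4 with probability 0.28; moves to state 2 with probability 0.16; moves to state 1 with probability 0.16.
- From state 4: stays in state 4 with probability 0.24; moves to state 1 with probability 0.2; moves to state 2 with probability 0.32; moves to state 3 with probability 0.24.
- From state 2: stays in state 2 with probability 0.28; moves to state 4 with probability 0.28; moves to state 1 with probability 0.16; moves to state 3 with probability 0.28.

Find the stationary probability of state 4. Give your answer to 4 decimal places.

0.2692

Let the stationary distribution be π with π = πP and π_1 + π_2 + π_3 + π_4 = 1.
π_1 = 0.2·π_1 + 0.16·π_2 + 0.2·π_3 + 0.16·π_4
π_2 = 0.28·π_1 + 0.4·π_2 + 0.24·π_3 + 0.28·π_4
π_3 = 0.28·π_1 + 0.28·π_2 + 0.24·π_3 + 0.28·π_4
Solving with the normalization constraint gives π = (0.1779, 0.3059, 0.2692, 0.2469).
So the stationary probability of state 4 is 0.2692.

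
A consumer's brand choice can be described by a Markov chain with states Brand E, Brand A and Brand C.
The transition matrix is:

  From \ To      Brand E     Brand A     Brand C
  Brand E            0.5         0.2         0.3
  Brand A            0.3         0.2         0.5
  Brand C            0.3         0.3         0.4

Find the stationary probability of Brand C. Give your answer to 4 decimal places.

Let the stationary distribution be π with π = πP and π_1 + π_2 + π_3 = 1.
π_1 = 0.5·π_1 + 0.3·π_2 + 0.3·π_3
π_2 = 0.2·π_1 + 0.2·π_2 + 0.3·π_3
Solving with the normalization constraint gives π = (0.3750, 0.2386, 0.3864).
So the stationary probability of Brand C is 0.3864.

0.3864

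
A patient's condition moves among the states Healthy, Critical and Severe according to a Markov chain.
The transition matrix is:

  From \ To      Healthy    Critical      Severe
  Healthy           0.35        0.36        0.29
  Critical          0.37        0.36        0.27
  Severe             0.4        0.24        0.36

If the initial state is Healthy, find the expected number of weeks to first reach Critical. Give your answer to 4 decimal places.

Let t(s) be the expected number of weeks to first reach Critical from state s, with t(Critical) = 0. Conditioning on the first week:
t(Healthy) = 1 + 0.35·t(Healthy) + 0.29·t(Severe)
t(Severe) = 1 + 0.4·t(Healthy) + 0.36·t(Severe)
Solving: t(Healthy) = 3.1000, t(Severe) = 3.5000.
Expected weeks from Healthy to Critical: 3.1000.

3.1000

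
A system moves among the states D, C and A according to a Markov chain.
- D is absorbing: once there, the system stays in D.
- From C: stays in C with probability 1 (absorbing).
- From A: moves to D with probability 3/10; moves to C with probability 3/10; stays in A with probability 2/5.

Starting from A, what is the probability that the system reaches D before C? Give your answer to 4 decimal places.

Let h(s) be the probability of absorption at D starting from transient state s. Then h(D) = 1 and h(C) = 0. By first-step analysis:
h(A) = 0.3·1 + 0.3·0 + 0.4·h(A)
Solving: h(A) = 0.5000.
Starting from A, the probability is 0.5000.

0.5000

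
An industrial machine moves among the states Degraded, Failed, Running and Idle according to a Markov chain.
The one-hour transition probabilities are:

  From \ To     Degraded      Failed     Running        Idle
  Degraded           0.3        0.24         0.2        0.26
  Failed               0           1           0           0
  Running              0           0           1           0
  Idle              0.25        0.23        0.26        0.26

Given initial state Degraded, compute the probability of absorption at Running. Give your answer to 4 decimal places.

0.4759

Let h(s) be the probability of absorption at Running starting from transient state s. Then h(Running) = 1 and h(Failed) = 0. By first-step analysis:
h(Degraded) = 0.3·h(Degraded) + 0.24·0 + 0.2·1 + 0.26·h(Idle)
h(Idle) = 0.25·h(Degraded) + 0.23·0 + 0.26·1 + 0.26·h(Idle)
Solving: h(Degraded) = 0.4759, h(Idle) = 0.5121.
Starting from Degraded, the probability is 0.4759.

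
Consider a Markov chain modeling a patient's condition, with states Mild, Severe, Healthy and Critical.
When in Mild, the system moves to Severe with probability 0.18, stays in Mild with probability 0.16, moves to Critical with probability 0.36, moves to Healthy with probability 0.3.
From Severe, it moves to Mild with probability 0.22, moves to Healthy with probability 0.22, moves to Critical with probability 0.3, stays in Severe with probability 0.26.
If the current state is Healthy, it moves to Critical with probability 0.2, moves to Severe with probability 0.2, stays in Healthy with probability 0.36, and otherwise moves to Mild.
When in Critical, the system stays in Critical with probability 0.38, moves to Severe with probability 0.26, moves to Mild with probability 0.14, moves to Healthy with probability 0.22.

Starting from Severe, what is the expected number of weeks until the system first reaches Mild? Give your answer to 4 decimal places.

4.9689

Let t(s) be the expected number of weeks to first reach Mild from state s, with t(Mild) = 0. Conditioning on the first week:
t(Severe) = 1 + 0.26·t(Severe) + 0.22·t(Healthy) + 0.3·t(Critical)
t(Healthy) = 1 + 0.2·t(Severe) + 0.36·t(Healthy) + 0.2·t(Critical)
t(Critical) = 1 + 0.26·t(Severe) + 0.22·t(Healthy) + 0.38·t(Critical)
Solving: t(Severe) = 4.9689, t(Healthy) = 4.8031, t(Critical) = 5.4009.
Expected weeks from Severe to Mild: 4.9689.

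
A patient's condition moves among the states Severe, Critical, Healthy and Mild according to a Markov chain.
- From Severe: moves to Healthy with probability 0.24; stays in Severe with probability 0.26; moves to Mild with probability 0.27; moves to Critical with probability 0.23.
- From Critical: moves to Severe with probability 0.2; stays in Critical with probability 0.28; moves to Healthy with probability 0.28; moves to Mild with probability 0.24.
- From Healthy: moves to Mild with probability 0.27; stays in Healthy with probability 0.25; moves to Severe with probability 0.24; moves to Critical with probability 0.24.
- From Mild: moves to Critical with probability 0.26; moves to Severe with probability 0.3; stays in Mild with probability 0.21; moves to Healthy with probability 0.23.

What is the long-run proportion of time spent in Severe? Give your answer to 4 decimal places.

Let the stationary distribution be π with π = πP and π_1 + π_2 + π_3 + π_4 = 1.
π_1 = 0.26·π_1 + 0.2·π_2 + 0.24·π_3 + 0.3·π_4
π_2 = 0.23·π_1 + 0.28·π_2 + 0.24·π_3 + 0.26·π_4
π_3 = 0.24·π_1 + 0.28·π_2 + 0.25·π_3 + 0.23·π_4
Solving with the normalization constraint gives π = (0.2497, 0.2526, 0.2501, 0.2476).
So the stationary probability of Severe is 0.2497.

0.2497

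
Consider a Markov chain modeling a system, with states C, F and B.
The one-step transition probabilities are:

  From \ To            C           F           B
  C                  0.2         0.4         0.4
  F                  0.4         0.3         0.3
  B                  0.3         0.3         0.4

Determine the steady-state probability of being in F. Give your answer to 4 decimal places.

Let the stationary distribution be π with π = πP and π_1 + π_2 + π_3 = 1.
π_1 = 0.2·π_1 + 0.4·π_2 + 0.3·π_3
π_2 = 0.4·π_1 + 0.3·π_2 + 0.3·π_3
Solving with the normalization constraint gives π = (0.3028, 0.3303, 0.3670).
So the stationary probability of F is 0.3303.

0.3303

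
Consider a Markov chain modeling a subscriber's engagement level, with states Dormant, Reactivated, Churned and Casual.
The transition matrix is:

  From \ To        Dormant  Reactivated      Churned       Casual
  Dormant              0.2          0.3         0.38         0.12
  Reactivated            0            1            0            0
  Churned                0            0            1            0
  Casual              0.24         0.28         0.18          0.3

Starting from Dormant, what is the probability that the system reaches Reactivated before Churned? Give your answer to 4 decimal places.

0.4586

Let h(s) be the probability of absorption at Reactivated starting from transient state s. Then h(Reactivated) = 1 and h(Churned) = 0. By first-step analysis:
h(Dormant) = 0.2·h(Dormant) + 0.3·1 + 0.38·0 + 0.12·h(Casual)
h(Casual) = 0.24·h(Dormant) + 0.28·1 + 0.18·0 + 0.3·h(Casual)
Solving: h(Dormant) = 0.4586, h(Casual) = 0.5572.
Starting from Dormant, the probability is 0.4586.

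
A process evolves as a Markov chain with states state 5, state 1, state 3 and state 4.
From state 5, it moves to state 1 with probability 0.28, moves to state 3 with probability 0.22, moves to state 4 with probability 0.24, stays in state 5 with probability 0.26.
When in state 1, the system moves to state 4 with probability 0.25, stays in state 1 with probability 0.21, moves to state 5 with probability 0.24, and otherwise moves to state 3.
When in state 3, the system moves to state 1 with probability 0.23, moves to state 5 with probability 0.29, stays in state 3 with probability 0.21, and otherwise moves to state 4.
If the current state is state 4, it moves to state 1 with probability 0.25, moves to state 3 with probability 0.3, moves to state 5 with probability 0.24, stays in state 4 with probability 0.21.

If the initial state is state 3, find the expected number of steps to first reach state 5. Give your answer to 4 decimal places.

Let t(s) be the expected number of steps to first reach state 5 from state s, with t(state 5) = 0. Conditioning on the first step:
t(state 1) = 1 + 0.21·t(state 1) + 0.3·t(state 3) + 0.25·t(state 4)
t(state 3) = 1 + 0.23·t(state 1) + 0.21·t(state 3) + 0.27·t(state 4)
t(state 4) = 1 + 0.25·t(state 1) + 0.3·t(state 3) + 0.21·t(state 4)
Solving: t(state 1) = 3.9407, t(state 3) = 3.7599, t(state 4) = 3.9407.
Expected steps from state 3 to state 5: 3.7599.

3.7599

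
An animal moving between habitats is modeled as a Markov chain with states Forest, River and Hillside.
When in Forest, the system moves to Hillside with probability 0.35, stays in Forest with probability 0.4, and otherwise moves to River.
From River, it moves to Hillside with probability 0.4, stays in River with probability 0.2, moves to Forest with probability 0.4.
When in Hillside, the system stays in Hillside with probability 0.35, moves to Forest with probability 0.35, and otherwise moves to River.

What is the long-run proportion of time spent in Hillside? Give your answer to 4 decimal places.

0.3628

Let the stationary distribution be π with π = πP and π_1 + π_2 + π_3 = 1.
π_1 = 0.4·π_1 + 0.4·π_2 + 0.35·π_3
π_2 = 0.25·π_1 + 0.2·π_2 + 0.3·π_3
Solving with the normalization constraint gives π = (0.3819, 0.2554, 0.3628).
So the stationary probability of Hillside is 0.3628.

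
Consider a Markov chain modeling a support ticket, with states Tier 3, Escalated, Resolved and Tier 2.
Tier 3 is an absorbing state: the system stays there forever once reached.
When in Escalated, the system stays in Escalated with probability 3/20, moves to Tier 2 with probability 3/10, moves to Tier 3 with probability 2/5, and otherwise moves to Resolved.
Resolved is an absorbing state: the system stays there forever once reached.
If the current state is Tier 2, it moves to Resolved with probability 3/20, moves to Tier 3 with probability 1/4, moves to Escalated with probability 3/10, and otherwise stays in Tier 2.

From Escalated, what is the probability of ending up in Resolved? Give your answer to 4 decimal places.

0.2970

Let h(s) be the probability of absorption at Resolved starting from transient state s. Then h(Resolved) = 1 and h(Tier 3) = 0. By first-step analysis:
h(Escalated) = 0.4·0 + 0.15·h(Escalated) + 0.15·1 + 0.3·h(Tier 2)
h(Tier 2) = 0.25·0 + 0.3·h(Escalated) + 0.15·1 + 0.3·h(Tier 2)
Solving: h(Escalated) = 0.2970, h(Tier 2) = 0.3416.
Starting from Escalated, the probability is 0.2970.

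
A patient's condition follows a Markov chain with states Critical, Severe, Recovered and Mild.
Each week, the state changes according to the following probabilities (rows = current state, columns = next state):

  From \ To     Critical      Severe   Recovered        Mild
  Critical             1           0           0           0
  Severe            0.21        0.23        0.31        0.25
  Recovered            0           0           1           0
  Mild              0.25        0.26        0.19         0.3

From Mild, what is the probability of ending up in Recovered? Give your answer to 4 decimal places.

0.4787

Let h(s) be the probability of absorption at Recovered starting from transient state s. Then h(Recovered) = 1 and h(Critical) = 0. By first-step analysis:
h(Severe) = 0.21·0 + 0.23·h(Severe) + 0.31·1 + 0.25·h(Mild)
h(Mild) = 0.25·0 + 0.26·h(Severe) + 0.19·1 + 0.3·h(Mild)
Solving: h(Severe) = 0.5580, h(Mild) = 0.4787.
Starting from Mild, the probability is 0.4787.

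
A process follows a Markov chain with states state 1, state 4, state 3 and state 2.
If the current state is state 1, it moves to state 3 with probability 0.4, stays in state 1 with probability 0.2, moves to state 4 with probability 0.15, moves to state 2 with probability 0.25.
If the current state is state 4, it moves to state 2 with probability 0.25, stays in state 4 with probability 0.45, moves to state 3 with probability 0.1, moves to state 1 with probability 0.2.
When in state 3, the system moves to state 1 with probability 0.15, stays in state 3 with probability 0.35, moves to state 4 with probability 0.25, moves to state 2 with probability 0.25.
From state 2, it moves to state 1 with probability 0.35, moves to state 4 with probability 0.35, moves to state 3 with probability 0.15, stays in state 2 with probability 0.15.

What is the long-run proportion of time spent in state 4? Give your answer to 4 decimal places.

0.3131

Let the stationary distribution be π with π = πP and π_1 + π_2 + π_3 + π_4 = 1.
π_1 = 0.2·π_1 + 0.2·π_2 + 0.15·π_3 + 0.35·π_4
π_2 = 0.15·π_1 + 0.45·π_2 + 0.25·π_3 + 0.35·π_4
π_3 = 0.4·π_1 + 0.1·π_2 + 0.35·π_3 + 0.15·π_4
Solving with the normalization constraint gives π = (0.2222, 0.3131, 0.2374, 0.2273).
So the stationary probability of state 4 is 0.3131.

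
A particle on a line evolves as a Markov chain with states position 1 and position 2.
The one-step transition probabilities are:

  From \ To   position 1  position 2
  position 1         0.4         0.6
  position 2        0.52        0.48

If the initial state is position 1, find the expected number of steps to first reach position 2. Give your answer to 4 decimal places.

1.6667

Let t(s) be the expected number of steps to first reach position 2 from state s, with t(position 2) = 0. Conditioning on the first step:
t(position 1) = 1 + 0.4·t(position 1)
Solving: t(position 1) = 1.6667.
Expected steps from position 1 to position 2: 1.6667.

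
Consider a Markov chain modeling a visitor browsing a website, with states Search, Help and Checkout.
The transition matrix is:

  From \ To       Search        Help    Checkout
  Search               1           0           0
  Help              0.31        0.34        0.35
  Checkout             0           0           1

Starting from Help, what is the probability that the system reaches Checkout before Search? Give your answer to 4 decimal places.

0.5303

Let h(s) be the probability of absorption at Checkout starting from transient state s. Then h(Checkout) = 1 and h(Search) = 0. By first-step analysis:
h(Help) = 0.31·0 + 0.34·h(Help) + 0.35·1
Solving: h(Help) = 0.5303.
Starting from Help, the probability is 0.5303.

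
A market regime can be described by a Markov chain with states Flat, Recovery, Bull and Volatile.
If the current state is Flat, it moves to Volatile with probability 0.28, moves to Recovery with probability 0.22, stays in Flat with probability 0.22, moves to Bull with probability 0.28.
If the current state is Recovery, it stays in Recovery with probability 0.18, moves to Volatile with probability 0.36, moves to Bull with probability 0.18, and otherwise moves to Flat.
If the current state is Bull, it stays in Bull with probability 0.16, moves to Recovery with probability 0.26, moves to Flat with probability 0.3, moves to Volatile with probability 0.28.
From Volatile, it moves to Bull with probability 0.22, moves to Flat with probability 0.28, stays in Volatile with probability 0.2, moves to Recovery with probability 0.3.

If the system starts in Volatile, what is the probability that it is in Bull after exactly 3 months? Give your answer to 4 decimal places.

Propagate the distribution vector 3 months from Volatile.
After 0 months: (0.0000, 0.0000, 0.0000, 1.0000)
After 1 month: (0.2800, 0.3000, 0.2200, 0.2000)
After 2 months: (0.2676, 0.2328, 0.2116, 0.2880)
After 3 months: (0.2682, 0.2422, 0.2140, 0.2756)
P(in Bull after 3 months) = 0.2140

0.2140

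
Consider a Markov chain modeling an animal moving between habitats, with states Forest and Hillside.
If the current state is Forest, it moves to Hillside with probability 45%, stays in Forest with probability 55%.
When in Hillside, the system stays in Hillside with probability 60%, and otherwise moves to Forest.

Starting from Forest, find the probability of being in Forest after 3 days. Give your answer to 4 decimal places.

0.4724

Propagate the distribution vector 3 days from Forest.
After 0 days: (1.0000, 0.0000)
After 1 day: (0.5500, 0.4500)
After 2 days: (0.4825, 0.5175)
After 3 days: (0.4724, 0.5276)
P(in Forest after 3 days) = 0.4724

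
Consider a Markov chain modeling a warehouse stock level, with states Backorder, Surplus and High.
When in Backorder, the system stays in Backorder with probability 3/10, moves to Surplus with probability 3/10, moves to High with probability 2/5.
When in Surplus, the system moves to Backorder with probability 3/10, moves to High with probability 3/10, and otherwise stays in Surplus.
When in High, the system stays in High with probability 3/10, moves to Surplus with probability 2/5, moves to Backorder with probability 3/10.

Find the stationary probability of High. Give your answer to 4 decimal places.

Let the stationary distribution be π with π = πP and π_1 + π_2 + π_3 = 1.
π_1 = 0.3·π_1 + 0.3·π_2 + 0.3·π_3
π_2 = 0.3·π_1 + 0.4·π_2 + 0.4·π_3
Solving with the normalization constraint gives π = (0.3000, 0.3700, 0.3300).
So the stationary probability of High is 0.3300.

0.3300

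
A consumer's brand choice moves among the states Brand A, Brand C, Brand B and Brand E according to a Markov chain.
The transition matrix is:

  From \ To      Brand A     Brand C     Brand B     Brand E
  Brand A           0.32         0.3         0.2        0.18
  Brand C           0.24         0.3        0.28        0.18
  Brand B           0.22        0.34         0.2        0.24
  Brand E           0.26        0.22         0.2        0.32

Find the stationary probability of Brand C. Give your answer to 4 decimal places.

0.2909

Let the stationary distribution be π with π = πP and π_1 + π_2 + π_3 + π_4 = 1.
π_1 = 0.32·π_1 + 0.24·π_2 + 0.22·π_3 + 0.26·π_4
π_2 = 0.3·π_1 + 0.3·π_2 + 0.34·π_3 + 0.22·π_4
π_3 = 0.2·π_1 + 0.28·π_2 + 0.2·π_3 + 0.2·π_4
Solving with the normalization constraint gives π = (0.2609, 0.2909, 0.2233, 0.2249).
So the stationary probability of Brand C is 0.2909.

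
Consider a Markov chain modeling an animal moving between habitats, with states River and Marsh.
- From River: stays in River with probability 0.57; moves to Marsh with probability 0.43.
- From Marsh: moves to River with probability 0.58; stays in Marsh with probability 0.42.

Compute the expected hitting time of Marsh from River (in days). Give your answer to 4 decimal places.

Let t(s) be the expected number of days to first reach Marsh from state s, with t(Marsh) = 0. Conditioning on the first day:
t(River) = 1 + 0.57·t(River)
Solving: t(River) = 2.3256.
Expected days from River to Marsh: 2.3256.

2.3256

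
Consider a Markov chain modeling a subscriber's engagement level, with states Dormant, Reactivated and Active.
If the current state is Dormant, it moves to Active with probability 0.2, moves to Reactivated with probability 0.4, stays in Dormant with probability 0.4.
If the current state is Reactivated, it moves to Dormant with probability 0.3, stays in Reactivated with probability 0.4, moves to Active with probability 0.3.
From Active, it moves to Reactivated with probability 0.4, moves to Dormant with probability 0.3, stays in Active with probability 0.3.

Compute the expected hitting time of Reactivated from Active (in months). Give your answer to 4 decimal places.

2.5000

Let t(s) be the expected number of months to first reach Reactivated from state s, with t(Reactivated) = 0. Conditioning on the first month:
t(Dormant) = 1 + 0.4·t(Dormant) + 0.2·t(Active)
t(Active) = 1 + 0.3·t(Dormant) + 0.3·t(Active)
Solving: t(Dormant) = 2.5000, t(Active) = 2.5000.
Expected months from Active to Reactivated: 2.5000.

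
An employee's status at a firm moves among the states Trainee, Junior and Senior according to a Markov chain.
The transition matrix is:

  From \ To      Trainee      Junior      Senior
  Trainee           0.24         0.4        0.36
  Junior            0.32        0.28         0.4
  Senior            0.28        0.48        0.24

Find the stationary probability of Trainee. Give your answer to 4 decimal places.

Let the stationary distribution be π with π = πP and π_1 + π_2 + π_3 = 1.
π_1 = 0.24·π_1 + 0.32·π_2 + 0.28·π_3
π_2 = 0.4·π_1 + 0.28·π_2 + 0.48·π_3
Solving with the normalization constraint gives π = (0.2839, 0.3811, 0.3350).
So the stationary probability of Trainee is 0.2839.

0.2839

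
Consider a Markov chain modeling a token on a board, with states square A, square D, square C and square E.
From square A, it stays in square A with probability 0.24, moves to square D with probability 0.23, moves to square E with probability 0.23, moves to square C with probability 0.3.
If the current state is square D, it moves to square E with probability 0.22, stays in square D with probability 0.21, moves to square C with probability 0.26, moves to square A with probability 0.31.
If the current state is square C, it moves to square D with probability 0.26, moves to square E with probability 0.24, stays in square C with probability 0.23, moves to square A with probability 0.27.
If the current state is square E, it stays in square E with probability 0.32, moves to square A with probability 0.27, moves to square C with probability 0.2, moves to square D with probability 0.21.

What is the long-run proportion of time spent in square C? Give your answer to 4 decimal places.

Let the stationary distribution be π with π = πP and π_1 + π_2 + π_3 + π_4 = 1.
π_1 = 0.24·π_1 + 0.31·π_2 + 0.27·π_3 + 0.27·π_4
π_2 = 0.23·π_1 + 0.21·π_2 + 0.26·π_3 + 0.21·π_4
π_3 = 0.3·π_1 + 0.26·π_2 + 0.23·π_3 + 0.2·π_4
Solving with the normalization constraint gives π = (0.2710, 0.2278, 0.2482, 0.2530).
So the stationary probability of square C is 0.2482.

0.2482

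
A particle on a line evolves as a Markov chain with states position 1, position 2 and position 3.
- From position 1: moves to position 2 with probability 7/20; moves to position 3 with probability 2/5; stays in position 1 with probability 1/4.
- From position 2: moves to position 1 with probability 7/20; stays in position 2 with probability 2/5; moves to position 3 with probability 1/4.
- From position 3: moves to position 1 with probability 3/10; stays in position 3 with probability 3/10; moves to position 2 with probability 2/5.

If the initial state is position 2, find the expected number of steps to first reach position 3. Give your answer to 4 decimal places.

3.3588

Let t(s) be the expected number of steps to first reach position 3 from state s, with t(position 3) = 0. Conditioning on the first step:
t(position 1) = 1 + 0.25·t(position 1) + 0.35·t(position 2)
t(position 2) = 1 + 0.35·t(position 1) + 0.4·t(position 2)
Solving: t(position 1) = 2.9008, t(position 2) = 3.3588.
Expected steps from position 2 to position 3: 3.3588.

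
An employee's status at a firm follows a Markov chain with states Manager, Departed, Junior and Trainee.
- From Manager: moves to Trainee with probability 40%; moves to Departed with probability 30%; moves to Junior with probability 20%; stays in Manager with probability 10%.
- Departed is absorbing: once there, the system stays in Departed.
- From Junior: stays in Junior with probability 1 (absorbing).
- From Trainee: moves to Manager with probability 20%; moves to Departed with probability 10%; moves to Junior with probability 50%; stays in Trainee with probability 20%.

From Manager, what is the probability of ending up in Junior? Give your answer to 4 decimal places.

0.5625

Let h(s) be the probability of absorption at Junior starting from transient state s. Then h(Junior) = 1 and h(Departed) = 0. By first-step analysis:
h(Manager) = 0.1·h(Manager) + 0.3·0 + 0.2·1 + 0.4·h(Trainee)
h(Trainee) = 0.2·h(Manager) + 0.1·0 + 0.5·1 + 0.2·h(Trainee)
Solving: h(Manager) = 0.5625, h(Trainee) = 0.7656.
Starting from Manager, the probability is 0.5625.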